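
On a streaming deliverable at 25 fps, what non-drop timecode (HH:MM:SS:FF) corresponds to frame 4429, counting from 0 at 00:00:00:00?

4429 ÷ 25 = 177 full seconds, remainder 4 frames.
177 s = 0 h 2 min 57 s.
Timecode: 00:02:57:04.

00:02:57:04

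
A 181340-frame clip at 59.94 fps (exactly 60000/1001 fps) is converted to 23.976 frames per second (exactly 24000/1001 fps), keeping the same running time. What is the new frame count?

Target frames = source frames × (target rate / source rate) = 181340 × (24000/1001)/(60000/1001) = 181340 × 2/5 = 72536.

72536 frames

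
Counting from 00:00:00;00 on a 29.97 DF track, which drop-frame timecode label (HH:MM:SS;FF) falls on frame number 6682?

Each 10-minute DF block holds 10 × 60 × 30 − 9 × 2 = 17982 frames. 6682 ÷ 17982 → 0 full blocks, remainder 6682.
Within the partial block the first minute is 1800 frames and each further minute 1798, so 3 further minute boundaries passed. Total skipped labels = 18 × 0 + 2 × 3 = 6.
Non-drop label index = 6682 + 6 = 6688; at 30 labels/s that is 00:03:42:28, i.e. DF 00:03:42;28.

00:03:42;28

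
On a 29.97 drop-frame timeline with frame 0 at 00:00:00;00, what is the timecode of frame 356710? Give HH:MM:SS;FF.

Ten DF minutes hold 17982 frames, so frame 356710 lies in block 19 (frames 341658–359639) with 15052 frames into that block.
The block's first minute is 1800 frames and the rest 1798 each; 15052 frames reaches minute 8, so 19 × 18 + 8 × 2 = 358 labels have been skipped so far.
Adding those back, label number 356710 + 358 = 357068 at 30 labels/s is 11902 s + 8 f = 3 h 18 min 22 s frame 8, i.e. 03:18:22;08.

03:18:22;08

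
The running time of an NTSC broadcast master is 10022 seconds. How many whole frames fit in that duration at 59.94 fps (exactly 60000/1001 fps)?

Frames = 10022 × 60000/1001 = 601320000/1001 ≈ 600719.2807.
Complete frames: 600719.

600719 frames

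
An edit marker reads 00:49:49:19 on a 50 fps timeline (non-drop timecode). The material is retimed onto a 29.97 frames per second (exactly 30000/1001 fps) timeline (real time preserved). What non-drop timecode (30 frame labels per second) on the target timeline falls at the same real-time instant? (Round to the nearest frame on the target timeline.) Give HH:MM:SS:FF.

Source frame index: (0×3600 + 49×60 + 49) × 50 + 19 = 149469.
Real time: 149469 / (50) = 149469/50 s.
Target frame: (149469/50) × (30000/1001) = 89681400/1001 ≈ 89591.808 → 89592.
At 30 labels/s: frame 89592 → 00:49:46:12.

00:49:46:12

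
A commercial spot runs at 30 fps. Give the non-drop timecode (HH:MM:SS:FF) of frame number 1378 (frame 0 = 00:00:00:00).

00:00:45:28

1378 ÷ 30 = 45 full seconds, remainder 28 frames.
45 s = 0 h 0 min 45 s.
Timecode: 00:00:45:28.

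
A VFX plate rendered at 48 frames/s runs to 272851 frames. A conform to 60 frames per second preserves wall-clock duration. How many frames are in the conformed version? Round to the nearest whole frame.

Frames at target rate = 272851 × (60) / (48) = 1364255/4 ≈ 341063.750.
Nearest whole frame: 341064.

341064 frames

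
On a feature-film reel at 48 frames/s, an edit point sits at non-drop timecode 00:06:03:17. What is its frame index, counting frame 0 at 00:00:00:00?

Total seconds to the label: (0 × 3600 + 6 × 60 + 3) = 363.
Frame index = 363 × 48 + 17 = 17441.

17441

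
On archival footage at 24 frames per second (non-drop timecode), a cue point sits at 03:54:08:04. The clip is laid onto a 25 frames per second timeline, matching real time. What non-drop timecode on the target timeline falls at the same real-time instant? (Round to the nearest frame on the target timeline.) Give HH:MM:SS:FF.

Source frame index: (3×3600 + 54×60 + 8) × 24 + 4 = 337156.
Real time: 337156 / (24) = 84289/6 s.
Target frame: (84289/6) × (25) = 2107225/6 ≈ 351204.167 → 351204.
At 25 labels/s: frame 351204 → 03:54:08:04.

03:54:08:04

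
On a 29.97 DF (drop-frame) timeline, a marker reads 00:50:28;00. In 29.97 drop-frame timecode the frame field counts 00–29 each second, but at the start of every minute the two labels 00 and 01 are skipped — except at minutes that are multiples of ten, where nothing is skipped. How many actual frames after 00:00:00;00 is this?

90750

As if non-drop at 30 labels/s: (0 × 3600 + 50 × 60 + 28) × 30 + 0 = 90840.
Minute boundaries passed: 50; those not divisible by 10: 50 − 5 = 45; dropped labels = 2 × 45 = 90.
Actual frame index = 90840 − 90 = 90750.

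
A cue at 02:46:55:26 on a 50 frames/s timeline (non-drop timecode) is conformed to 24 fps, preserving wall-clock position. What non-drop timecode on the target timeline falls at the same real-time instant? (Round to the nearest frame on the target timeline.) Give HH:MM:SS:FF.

02:46:55:12

Source frame index: (2×3600 + 46×60 + 55) × 50 + 26 = 500776.
Real time: 500776 / (50) = 250388/25 s.
Target frame: (250388/25) × (24) = 6009312/25 ≈ 240372.480 → 240372.
At 24 labels/s: frame 240372 → 02:46:55:12.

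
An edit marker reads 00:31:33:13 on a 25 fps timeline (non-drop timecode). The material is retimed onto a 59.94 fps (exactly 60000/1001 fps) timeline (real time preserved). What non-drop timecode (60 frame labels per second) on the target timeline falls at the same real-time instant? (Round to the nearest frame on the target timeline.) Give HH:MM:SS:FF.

Source frame index: (0×3600 + 31×60 + 33) × 25 + 13 = 47338.
Real time: 47338 / (25) = 47338/25 s.
Target frame: (47338/25) × (60000/1001) = 113611200/1001 ≈ 113497.702 → 113498.
At 60 labels/s: frame 113498 → 00:31:31:38.

00:31:31:38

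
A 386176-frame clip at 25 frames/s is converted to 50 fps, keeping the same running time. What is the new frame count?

Frames at target rate = 386176 × (50) / (25) = 772352.

772352 frames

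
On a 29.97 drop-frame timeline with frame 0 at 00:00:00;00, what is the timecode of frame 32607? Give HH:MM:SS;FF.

Ten DF minutes hold 17982 frames, so frame 32607 lies in block 1 (frames 17982–35963) with 14625 frames into that block.
The block's first minute is 1800 frames and the rest 1798 each; 14625 frames reaches minute 8, so 1 × 18 + 8 × 2 = 34 labels have been skipped so far.
Adding those back, label number 32607 + 34 = 32641 at 30 labels/s is 1088 s + 1 f = 0 h 18 min 8 s frame 1, i.e. 00:18:08;01.

00:18:08;01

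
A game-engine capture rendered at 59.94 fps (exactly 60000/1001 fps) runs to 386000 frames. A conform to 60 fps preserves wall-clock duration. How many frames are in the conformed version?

386386 frames

Target frames = source frames × (target rate / source rate) = 386000 × (60)/(60000/1001) = 386000 × 1001/1000 = 386386.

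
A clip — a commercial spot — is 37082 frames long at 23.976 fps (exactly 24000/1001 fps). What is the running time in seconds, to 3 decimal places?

Running time = 37082 × 1001/24000 = 18559541/12000 s ≈ 1546.628 s.

1546.628 seconds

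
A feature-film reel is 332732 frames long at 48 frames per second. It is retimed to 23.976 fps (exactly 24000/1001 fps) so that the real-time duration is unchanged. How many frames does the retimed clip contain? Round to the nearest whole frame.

Frames at target rate = 332732 × (24000/1001) / (48) = 166366000/1001 ≈ 166199.800.
Nearest whole frame: 166200.

166200 frames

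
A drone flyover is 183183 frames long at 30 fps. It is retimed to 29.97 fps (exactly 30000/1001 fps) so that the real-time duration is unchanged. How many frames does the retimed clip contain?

Target frames = source frames × (target rate / source rate) = 183183 × (30000/1001)/(30) = 183183 × 1000/1001 = 183000.

183000 frames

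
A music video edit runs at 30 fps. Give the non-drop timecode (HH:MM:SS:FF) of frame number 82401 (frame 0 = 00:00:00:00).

82401 ÷ 30 = 2746 full seconds, remainder 21 frames.
2746 s = 0 h 45 min 46 s.
Timecode: 00:45:46:21.

00:45:46:21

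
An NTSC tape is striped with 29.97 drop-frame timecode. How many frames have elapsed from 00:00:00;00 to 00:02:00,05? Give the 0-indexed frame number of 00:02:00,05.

Complete 10-minute blocks: 0, each 17982 frames → 0.
Remaining 2 whole minutes in the current block: 1800 + 1 × 1798 = 3598 frames.
Within the current minute: 0 × 30 + 5 − 2 = 3 (labels ;00/;01 skipped at this minute). Total = 0 + 3598 + 3 = 3601.

3601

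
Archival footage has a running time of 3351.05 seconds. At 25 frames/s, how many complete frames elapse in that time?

83776 frames

Frames = 3351.05 × 25 = 335105/4 ≈ 83776.2500.
Complete frames: 83776.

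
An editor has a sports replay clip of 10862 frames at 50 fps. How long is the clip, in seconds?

Running time = 10862 / (50) = 217.24 s.

217.24 seconds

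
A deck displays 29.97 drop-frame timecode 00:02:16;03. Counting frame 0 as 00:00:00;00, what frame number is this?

As if non-drop at 30 labels/s: (0 × 3600 + 2 × 60 + 16) × 30 + 3 = 4083.
Minute boundaries passed: 2; those not divisible by 10: 2 − 0 = 2; dropped labels = 2 × 2 = 4.
Actual frame index = 4083 − 4 = 4079.

4079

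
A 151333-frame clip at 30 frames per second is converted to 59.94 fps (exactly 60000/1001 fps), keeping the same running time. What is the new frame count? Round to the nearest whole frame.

302364 frames

Frames at target rate = 151333 × (60000/1001) / (30) = 3326000/11 ≈ 302363.636.
Nearest whole frame: 302364.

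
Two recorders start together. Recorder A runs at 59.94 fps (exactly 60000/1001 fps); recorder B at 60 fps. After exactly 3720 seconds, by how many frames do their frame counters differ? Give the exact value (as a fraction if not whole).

223200/1001 frames

A emits 60000/1001 × 3720 = 223200000/1001 frames; B emits 60 × 3720 = 223200.
Difference = 223200/1001 frames (≈ 222.9770); B is ahead of A.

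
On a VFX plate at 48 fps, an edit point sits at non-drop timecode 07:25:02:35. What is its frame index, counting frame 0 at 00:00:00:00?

frame 1281731

Total seconds to the label: (7 × 3600 + 25 × 60 + 2) = 26702.
Frame index = 26702 × 48 + 35 = 1281731.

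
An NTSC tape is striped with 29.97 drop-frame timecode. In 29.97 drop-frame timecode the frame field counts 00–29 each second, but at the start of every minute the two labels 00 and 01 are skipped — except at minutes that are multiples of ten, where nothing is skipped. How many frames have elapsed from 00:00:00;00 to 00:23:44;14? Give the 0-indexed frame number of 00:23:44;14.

42692

As if non-drop at 30 labels/s: (0 × 3600 + 23 × 60 + 44) × 30 + 14 = 42734.
Minute boundaries passed: 23; those not divisible by 10: 23 − 2 = 21; dropped labels = 2 × 21 = 42.
Actual frame index = 42734 − 42 = 42692.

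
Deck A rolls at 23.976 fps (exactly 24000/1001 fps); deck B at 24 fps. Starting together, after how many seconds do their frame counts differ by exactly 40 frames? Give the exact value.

The gap grows by |24 − 24000/1001| = 24/1001 frames per second.
Time for a 40-frame gap: 40 ÷ (24/1001) = 5005/3 s.

5005/3 seconds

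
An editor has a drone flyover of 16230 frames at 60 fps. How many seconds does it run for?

270.5 seconds

Running time = 16230 / (60) = 270.5 s.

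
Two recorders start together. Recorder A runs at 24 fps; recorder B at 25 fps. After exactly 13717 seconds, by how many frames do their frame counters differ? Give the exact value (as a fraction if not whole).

13717 frames

A emits 24 × 13717 = 329208 frames; B emits 25 × 13717 = 342925.
Difference = 13717 frames; B is ahead of A.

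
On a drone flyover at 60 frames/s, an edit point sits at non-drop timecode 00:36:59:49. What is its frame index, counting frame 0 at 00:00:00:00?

frame 133189

Total seconds to the label: (0 × 3600 + 36 × 60 + 59) = 2219.
Frame index = 2219 × 60 + 49 = 133189.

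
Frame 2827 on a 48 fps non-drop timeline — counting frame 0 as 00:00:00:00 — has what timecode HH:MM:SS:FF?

2827 ÷ 48 = 58 full seconds, remainder 43 frames.
58 s = 0 h 0 min 58 s.
Timecode: 00:00:58:43.

00:00:58:43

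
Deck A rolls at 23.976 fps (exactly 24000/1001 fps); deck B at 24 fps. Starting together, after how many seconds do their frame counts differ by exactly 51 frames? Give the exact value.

2127.125 seconds

The gap grows by |24 − 24000/1001| = 24/1001 frames per second.
Time for a 51-frame gap: 51 ÷ (24/1001) = 2127.125 s.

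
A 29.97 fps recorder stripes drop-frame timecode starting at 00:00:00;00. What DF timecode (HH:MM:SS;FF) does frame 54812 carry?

00:30:28;26

Each 10-minute DF block holds 10 × 60 × 30 − 9 × 2 = 17982 frames. 54812 ÷ 17982 → 3 full blocks, remainder 866.
Within the partial block the first minute is 1800 frames and each further minute 1798, so 0 further minute boundaries passed. Total skipped labels = 18 × 3 + 2 × 0 = 54.
Non-drop label index = 54812 + 54 = 54866; at 30 labels/s that is 00:30:28:26, i.e. DF 00:30:28;26.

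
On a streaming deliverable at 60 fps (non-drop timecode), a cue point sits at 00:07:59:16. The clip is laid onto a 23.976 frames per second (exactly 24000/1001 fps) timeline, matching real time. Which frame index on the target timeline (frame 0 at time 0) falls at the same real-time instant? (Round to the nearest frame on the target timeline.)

Source frame index: (0×3600 + 7×60 + 59) × 60 + 16 = 28756.
Real time: 28756 / (60) = 7189/15 s.
Target frame: (7189/15) × (24000/1001) = 126400/11 ≈ 11490.909 → 11491.

frame 11491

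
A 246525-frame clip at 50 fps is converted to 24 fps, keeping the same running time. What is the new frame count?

118332 frames

Target frames = source frames × (target rate / source rate) = 246525 × (24)/(50) = 246525 × 12/25 = 118332.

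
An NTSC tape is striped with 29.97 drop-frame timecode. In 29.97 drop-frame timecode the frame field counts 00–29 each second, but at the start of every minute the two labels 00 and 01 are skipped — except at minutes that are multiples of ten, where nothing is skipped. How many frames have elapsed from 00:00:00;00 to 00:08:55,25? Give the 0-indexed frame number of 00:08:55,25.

Complete 10-minute blocks: 0, each 17982 frames → 0.
Remaining 8 whole minutes in the current block: 1800 + 7 × 1798 = 14386 frames.
Within the current minute: 55 × 30 + 25 − 2 = 1673 (labels ;00/;01 skipped at this minute). Total = 0 + 14386 + 1673 = 16059.

16059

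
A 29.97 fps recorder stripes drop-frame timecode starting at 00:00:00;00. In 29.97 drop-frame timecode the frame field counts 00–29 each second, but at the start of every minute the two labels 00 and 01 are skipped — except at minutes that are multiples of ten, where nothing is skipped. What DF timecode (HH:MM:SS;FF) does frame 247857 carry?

Each 10-minute DF block holds 10 × 60 × 30 − 9 × 2 = 17982 frames. 247857 ÷ 17982 → 13 full blocks, remainder 14091.
Within the partial block the first minute is 1800 frames and each further minute 1798, so 7 further minute boundaries passed. Total skipped labels = 18 × 13 + 2 × 7 = 248.
Non-drop label index = 247857 + 248 = 248105; at 30 labels/s that is 02:17:50:05, i.e. DF 02:17:50;05.

02:17:50;05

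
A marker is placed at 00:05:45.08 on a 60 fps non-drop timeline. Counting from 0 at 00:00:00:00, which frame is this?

Total seconds to the label: (0 × 3600 + 5 × 60 + 45) = 345.
Frame index = 345 × 60 + 8 = 20708.

frame 20708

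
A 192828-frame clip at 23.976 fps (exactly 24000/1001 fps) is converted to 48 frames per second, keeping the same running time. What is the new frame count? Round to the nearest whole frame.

386042 frames

Frames at target rate = 192828 × (48) / (24000/1001) = 48255207/125 ≈ 386041.656.
Nearest whole frame: 386042.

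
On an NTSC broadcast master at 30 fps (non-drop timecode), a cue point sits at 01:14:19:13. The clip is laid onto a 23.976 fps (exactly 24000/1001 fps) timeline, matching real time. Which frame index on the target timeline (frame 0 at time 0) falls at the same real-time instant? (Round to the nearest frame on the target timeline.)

frame 106919

Source frame index: (1×3600 + 14×60 + 19) × 30 + 13 = 133783.
Real time: 133783 / (30) = 133783/30 s.
Target frame: (133783/30) × (24000/1001) = 8232800/77 ≈ 106919.481 → 106919.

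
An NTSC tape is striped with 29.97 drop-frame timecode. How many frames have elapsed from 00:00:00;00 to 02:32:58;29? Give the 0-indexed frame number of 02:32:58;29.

As if non-drop at 30 labels/s: (2 × 3600 + 32 × 60 + 58) × 30 + 29 = 275369.
Minute boundaries passed: 152; those not divisible by 10: 152 − 15 = 137; dropped labels = 2 × 137 = 274.
Actual frame index = 275369 − 274 = 275095.

275095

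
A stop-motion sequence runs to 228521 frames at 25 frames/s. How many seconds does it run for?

9140.84 seconds

Running time = 228521 / (25) = 9140.84 s.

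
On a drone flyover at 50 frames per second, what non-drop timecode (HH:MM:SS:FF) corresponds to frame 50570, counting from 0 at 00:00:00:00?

50570 ÷ 50 = 1011 full seconds, remainder 20 frames.
1011 s = 0 h 16 min 51 s.
Timecode: 00:16:51:20.

00:16:51:20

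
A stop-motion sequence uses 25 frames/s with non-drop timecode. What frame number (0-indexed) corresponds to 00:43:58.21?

frame 65971

Total seconds to the label: (0 × 3600 + 43 × 60 + 58) = 2638.
Frame index = 2638 × 25 + 21 = 65971.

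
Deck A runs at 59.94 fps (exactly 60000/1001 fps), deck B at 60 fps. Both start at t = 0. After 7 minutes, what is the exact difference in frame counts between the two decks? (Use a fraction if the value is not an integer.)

7 min = 420 s.
A emits 60000/1001 × 420 = 3600000/143 frames; B emits 60 × 420 = 25200.
Difference = 3600/143 frames (≈ 25.1748); B is ahead of A.

3600/143 frames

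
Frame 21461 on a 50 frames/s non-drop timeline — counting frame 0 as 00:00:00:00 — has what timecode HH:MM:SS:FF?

00:07:09:11

21461 ÷ 50 = 429 full seconds, remainder 11 frames.
429 s = 0 h 7 min 9 s.
Timecode: 00:07:09:11.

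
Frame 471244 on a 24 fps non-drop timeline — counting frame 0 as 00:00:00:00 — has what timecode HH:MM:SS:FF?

471244 ÷ 24 = 19635 full seconds, remainder 4 frames.
19635 s = 5 h 27 min 15 s.
Timecode: 05:27:15:04.

05:27:15:04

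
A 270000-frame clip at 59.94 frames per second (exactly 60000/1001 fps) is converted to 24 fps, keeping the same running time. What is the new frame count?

108108 frames

Target frames = source frames × (target rate / source rate) = 270000 × (24)/(60000/1001) = 270000 × 1001/2500 = 108108.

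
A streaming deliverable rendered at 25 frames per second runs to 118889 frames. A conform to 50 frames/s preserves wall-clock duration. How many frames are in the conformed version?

237778 frames

Target frames = source frames × (target rate / source rate) = 118889 × (50)/(25) = 118889 × 2 = 237778.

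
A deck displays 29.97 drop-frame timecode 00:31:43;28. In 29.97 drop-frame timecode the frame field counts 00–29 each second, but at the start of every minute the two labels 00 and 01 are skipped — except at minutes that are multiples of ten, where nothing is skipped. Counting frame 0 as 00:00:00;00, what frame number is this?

57062

As if non-drop at 30 labels/s: (0 × 3600 + 31 × 60 + 43) × 30 + 28 = 57118.
Minute boundaries passed: 31; those not divisible by 10: 31 − 3 = 28; dropped labels = 2 × 28 = 56.
Actual frame index = 57118 − 56 = 57062.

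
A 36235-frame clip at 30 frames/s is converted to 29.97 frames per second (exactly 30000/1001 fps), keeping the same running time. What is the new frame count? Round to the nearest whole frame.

36199 frames

Frames at target rate = 36235 × (30000/1001) / (30) = 36235000/1001 ≈ 36198.801.
Nearest whole frame: 36199.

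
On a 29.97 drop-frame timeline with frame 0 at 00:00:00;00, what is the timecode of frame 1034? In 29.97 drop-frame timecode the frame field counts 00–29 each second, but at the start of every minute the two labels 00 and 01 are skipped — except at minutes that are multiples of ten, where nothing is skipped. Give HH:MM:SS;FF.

00:00:34;14

Each 10-minute DF block holds 10 × 60 × 30 − 9 × 2 = 17982 frames. 1034 ÷ 17982 → 0 full blocks, remainder 1034.
Within the partial block the first minute is 1800 frames and each further minute 1798, so 0 further minute boundaries passed. Total skipped labels = 18 × 0 + 2 × 0 = 0.
Non-drop label index = 1034 + 0 = 1034; at 30 labels/s that is 00:00:34:14, i.e. DF 00:00:34;14.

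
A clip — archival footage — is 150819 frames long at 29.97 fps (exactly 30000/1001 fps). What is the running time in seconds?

5032.3273 seconds

Running time = 150819 / (30000/1001) = 5032.3273 s.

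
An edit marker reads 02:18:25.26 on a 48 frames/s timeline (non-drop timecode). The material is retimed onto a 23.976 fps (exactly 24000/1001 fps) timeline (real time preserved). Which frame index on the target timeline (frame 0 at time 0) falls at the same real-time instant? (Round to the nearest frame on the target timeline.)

Source frame index: (2×3600 + 18×60 + 25) × 48 + 26 = 398666.
Real time: 398666 / (48) = 199333/24 s.
Target frame: (199333/24) × (24000/1001) = 199333000/1001 ≈ 199133.866 → 199134.

frame 199134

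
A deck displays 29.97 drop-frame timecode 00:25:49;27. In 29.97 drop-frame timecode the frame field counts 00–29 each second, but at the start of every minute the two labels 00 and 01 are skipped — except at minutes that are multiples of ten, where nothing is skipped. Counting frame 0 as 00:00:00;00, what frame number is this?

46451

Complete 10-minute blocks: 2, each 17982 frames → 35964.
Remaining 5 whole minutes in the current block: 1800 + 4 × 1798 = 8992 frames.
Within the current minute: 49 × 30 + 27 − 2 = 1495 (labels ;00/;01 skipped at this minute). Total = 35964 + 8992 + 1495 = 46451.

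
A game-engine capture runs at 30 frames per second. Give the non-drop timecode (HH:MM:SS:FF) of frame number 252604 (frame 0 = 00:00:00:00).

02:20:20:04

252604 ÷ 30 = 8420 full seconds, remainder 4 frames.
8420 s = 2 h 20 min 20 s.
Timecode: 02:20:20:04.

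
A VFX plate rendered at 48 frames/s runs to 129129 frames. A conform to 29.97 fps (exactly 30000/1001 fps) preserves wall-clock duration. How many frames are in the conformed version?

80625 frames

Target frames = source frames × (target rate / source rate) = 129129 × (30000/1001)/(48) = 129129 × 625/1001 = 80625.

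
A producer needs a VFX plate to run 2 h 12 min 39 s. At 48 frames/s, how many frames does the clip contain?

382032 frames

2 h 12 min 39 s = 7959 s.
Frames = 7959 × 48 = 382032.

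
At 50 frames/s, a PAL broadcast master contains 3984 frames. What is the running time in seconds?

Running time = 3984 / (50) = 79.68 s.

79.68 seconds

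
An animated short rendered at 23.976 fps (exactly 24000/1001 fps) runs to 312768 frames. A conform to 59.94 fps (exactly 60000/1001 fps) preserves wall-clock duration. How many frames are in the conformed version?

781920 frames

Target frames = source frames × (target rate / source rate) = 312768 × (60000/1001)/(24000/1001) = 312768 × 5/2 = 781920.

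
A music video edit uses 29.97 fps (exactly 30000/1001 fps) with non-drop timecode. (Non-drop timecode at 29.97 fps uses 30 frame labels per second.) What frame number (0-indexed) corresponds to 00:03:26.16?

frame 6196

Total seconds to the label: (0 × 3600 + 3 × 60 + 26) = 206.
Frame index = 206 × 30 + 16 = 6196.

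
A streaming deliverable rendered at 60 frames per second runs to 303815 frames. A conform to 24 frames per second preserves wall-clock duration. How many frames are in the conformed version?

121526 frames

Frames at target rate = 303815 × (24) / (60) = 121526.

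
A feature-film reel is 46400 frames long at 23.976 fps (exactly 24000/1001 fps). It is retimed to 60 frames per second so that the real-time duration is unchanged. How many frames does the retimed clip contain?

Target frames = source frames × (target rate / source rate) = 46400 × (60)/(24000/1001) = 46400 × 1001/400 = 116116.

116116 frames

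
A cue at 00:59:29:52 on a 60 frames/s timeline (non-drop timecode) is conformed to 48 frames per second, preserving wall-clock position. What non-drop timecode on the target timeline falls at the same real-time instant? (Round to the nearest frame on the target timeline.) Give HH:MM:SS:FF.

00:59:29:42

Source frame index: (0×3600 + 59×60 + 29) × 60 + 52 = 214192.
Real time: 214192 / (60) = 53548/15 s.
Target frame: (53548/15) × (48) = 856768/5 ≈ 171353.600 → 171354.
At 48 labels/s: frame 171354 → 00:59:29:42.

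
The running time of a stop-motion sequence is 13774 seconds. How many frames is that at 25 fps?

Frames = 13774 × 25 = 344350.

344350 frames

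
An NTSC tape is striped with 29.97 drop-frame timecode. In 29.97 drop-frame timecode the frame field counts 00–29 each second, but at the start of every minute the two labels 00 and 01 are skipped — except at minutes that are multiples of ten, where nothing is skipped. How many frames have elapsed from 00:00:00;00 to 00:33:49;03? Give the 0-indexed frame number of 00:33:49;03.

60813

Complete 10-minute blocks: 3, each 17982 frames → 53946.
Remaining 3 whole minutes in the current block: 1800 + 2 × 1798 = 5396 frames.
Within the current minute: 49 × 30 + 3 − 2 = 1471 (labels ;00/;01 skipped at this minute). Total = 53946 + 5396 + 1471 = 60813.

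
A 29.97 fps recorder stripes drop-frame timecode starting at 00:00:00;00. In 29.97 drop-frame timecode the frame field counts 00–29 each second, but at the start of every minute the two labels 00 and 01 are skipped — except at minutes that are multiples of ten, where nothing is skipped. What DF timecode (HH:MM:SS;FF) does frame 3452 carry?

Ten DF minutes hold 17982 frames, so frame 3452 lies in block 0 (frames 0–17981) with 3452 frames into that block.
The block's first minute is 1800 frames and the rest 1798 each; 3452 frames reaches minute 1, so 0 × 18 + 1 × 2 = 2 labels have been skipped so far.
Adding those back, label number 3452 + 2 = 3454 at 30 labels/s is 115 s + 4 f = 0 h 1 min 55 s frame 4, i.e. 00:01:55;04.

00:01:55;04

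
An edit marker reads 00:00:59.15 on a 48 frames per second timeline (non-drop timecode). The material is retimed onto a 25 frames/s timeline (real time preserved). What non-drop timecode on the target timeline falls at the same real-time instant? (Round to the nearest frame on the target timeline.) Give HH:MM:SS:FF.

Source frame index: (0×3600 + 0×60 + 59) × 48 + 15 = 2847.
Real time: 2847 / (48) = 949/16 s.
Target frame: (949/16) × (25) = 23725/16 ≈ 1482.812 → 1483.
At 25 labels/s: frame 1483 → 00:00:59:08.

00:00:59:08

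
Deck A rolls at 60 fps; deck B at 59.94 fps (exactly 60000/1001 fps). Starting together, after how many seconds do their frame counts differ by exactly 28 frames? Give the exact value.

7007/15 seconds

The gap grows by |60000/1001 − 60| = 60/1001 frames per second.
Time for a 28-frame gap: 28 ÷ (60/1001) = 7007/15 s.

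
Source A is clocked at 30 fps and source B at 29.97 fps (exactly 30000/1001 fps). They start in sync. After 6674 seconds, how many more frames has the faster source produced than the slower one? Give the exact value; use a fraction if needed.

200220/1001 frames

A emits 30 × 6674 = 200220 frames; B emits 30000/1001 × 6674 = 200220000/1001.
Difference = 200220/1001 frames (≈ 200.0200); B is behind A.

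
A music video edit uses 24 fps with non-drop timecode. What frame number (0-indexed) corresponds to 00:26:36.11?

frame 38315

Total seconds to the label: (0 × 3600 + 26 × 60 + 36) = 1596.
Frame index = 1596 × 24 + 11 = 38315.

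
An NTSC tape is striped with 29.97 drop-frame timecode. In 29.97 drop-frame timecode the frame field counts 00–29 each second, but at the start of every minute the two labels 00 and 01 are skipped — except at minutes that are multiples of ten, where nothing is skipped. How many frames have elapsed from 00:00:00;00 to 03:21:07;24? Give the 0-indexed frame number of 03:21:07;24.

361672

As if non-drop at 30 labels/s: (3 × 3600 + 21 × 60 + 7) × 30 + 24 = 362034.
Minute boundaries passed: 201; those not divisible by 10: 201 − 20 = 181; dropped labels = 2 × 181 = 362.
Actual frame index = 362034 − 362 = 361672.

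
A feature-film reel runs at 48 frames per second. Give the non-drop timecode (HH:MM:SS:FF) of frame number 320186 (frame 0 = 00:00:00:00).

01:51:10:26

320186 ÷ 48 = 6670 full seconds, remainder 26 frames.
6670 s = 1 h 51 min 10 s.
Timecode: 01:51:10:26.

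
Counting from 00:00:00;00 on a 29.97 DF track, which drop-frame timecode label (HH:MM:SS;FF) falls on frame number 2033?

00:01:07;25

Each 10-minute DF block holds 10 × 60 × 30 − 9 × 2 = 17982 frames. 2033 ÷ 17982 → 0 full blocks, remainder 2033.
Within the partial block the first minute is 1800 frames and each further minute 1798, so 1 further minute boundary passed. Total skipped labels = 18 × 0 + 2 × 1 = 2.
Non-drop label index = 2033 + 2 = 2035; at 30 labels/s that is 00:01:07:25, i.e. DF 00:01:07;25.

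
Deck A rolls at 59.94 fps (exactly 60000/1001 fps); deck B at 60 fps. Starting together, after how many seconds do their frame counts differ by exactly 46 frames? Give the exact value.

The gap grows by |60 − 60000/1001| = 60/1001 frames per second.
Time for a 46-frame gap: 46 ÷ (60/1001) = 23023/30 s.

23023/30 seconds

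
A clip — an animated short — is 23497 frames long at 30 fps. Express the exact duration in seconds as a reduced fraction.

Running time = 23497 ÷ (30) = 23497 × 1/30 = 23497/30 s.

23497/30 seconds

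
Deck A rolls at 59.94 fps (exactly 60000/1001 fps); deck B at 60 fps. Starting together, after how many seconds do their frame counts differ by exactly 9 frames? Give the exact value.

150.15 seconds

The gap grows by |60 − 60000/1001| = 60/1001 frames per second.
Time for a 9-frame gap: 9 ÷ (60/1001) = 150.15 s.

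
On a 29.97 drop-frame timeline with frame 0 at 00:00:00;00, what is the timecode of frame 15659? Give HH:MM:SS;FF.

00:08:42;15

Each 10-minute DF block holds 10 × 60 × 30 − 9 × 2 = 17982 frames. 15659 ÷ 17982 → 0 full blocks, remainder 15659.
Within the partial block the first minute is 1800 frames and each further minute 1798, so 8 further minute boundaries passed. Total skipped labels = 18 × 0 + 2 × 8 = 16.
Non-drop label index = 15659 + 16 = 15675; at 30 labels/s that is 00:08:42:15, i.e. DF 00:08:42;15.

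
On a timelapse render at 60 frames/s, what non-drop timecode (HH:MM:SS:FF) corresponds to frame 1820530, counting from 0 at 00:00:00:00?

08:25:42:10

1820530 ÷ 60 = 30342 full seconds, remainder 10 frames.
30342 s = 8 h 25 min 42 s.
Timecode: 08:25:42:10.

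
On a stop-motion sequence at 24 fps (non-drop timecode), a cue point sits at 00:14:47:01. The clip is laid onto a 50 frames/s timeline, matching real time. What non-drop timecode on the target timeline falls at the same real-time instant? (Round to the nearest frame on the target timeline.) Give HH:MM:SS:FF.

Source frame index: (0×3600 + 14×60 + 47) × 24 + 1 = 21289.
Real time: 21289 / (24) = 21289/24 s.
Target frame: (21289/24) × (50) = 532225/12 ≈ 44352.083 → 44352.
At 50 labels/s: frame 44352 → 00:14:47:02.

00:14:47:02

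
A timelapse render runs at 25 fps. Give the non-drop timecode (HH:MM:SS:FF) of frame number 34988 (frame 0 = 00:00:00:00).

00:23:19:13

34988 ÷ 25 = 1399 full seconds, remainder 13 frames.
1399 s = 0 h 23 min 19 s.
Timecode: 00:23:19:13.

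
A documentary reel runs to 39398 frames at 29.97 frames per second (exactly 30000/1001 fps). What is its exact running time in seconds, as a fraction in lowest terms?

19718699/15000 seconds

Running time = 39398 ÷ (30000/1001) = 39398 × 1001/30000 = 19718699/15000 s.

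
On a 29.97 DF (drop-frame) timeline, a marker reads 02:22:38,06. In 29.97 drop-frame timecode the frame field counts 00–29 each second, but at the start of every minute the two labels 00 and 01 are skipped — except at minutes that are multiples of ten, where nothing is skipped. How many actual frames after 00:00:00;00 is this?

Complete 10-minute blocks: 14, each 17982 frames → 251748.
Remaining 2 whole minutes in the current block: 1800 + 1 × 1798 = 3598 frames.
Within the current minute: 38 × 30 + 6 − 2 = 1144 (labels ;00/;01 skipped at this minute). Total = 251748 + 3598 + 1144 = 256490.

256490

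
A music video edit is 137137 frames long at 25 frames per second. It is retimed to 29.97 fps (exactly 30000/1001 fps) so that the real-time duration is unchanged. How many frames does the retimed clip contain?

164400 frames

Target frames = source frames × (target rate / source rate) = 137137 × (30000/1001)/(25) = 137137 × 1200/1001 = 164400.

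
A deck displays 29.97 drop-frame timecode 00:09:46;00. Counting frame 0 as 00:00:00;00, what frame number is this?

17562

Complete 10-minute blocks: 0, each 17982 frames → 0.
Remaining 9 whole minutes in the current block: 1800 + 8 × 1798 = 16184 frames.
Within the current minute: 46 × 30 + 0 − 2 = 1378 (labels ;00/;01 skipped at this minute). Total = 0 + 16184 + 1378 = 17562.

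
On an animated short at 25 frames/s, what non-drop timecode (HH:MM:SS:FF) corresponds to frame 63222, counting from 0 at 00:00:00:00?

00:42:08:22

63222 ÷ 25 = 2528 full seconds, remainder 22 frames.
2528 s = 0 h 42 min 8 s.
Timecode: 00:42:08:22.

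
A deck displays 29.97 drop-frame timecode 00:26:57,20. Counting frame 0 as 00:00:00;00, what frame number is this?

Complete 10-minute blocks: 2, each 17982 frames → 35964.
Remaining 6 whole minutes in the current block: 1800 + 5 × 1798 = 10790 frames.
Within the current minute: 57 × 30 + 20 − 2 = 1728 (labels ;00/;01 skipped at this minute). Total = 35964 + 10790 + 1728 = 48482.

48482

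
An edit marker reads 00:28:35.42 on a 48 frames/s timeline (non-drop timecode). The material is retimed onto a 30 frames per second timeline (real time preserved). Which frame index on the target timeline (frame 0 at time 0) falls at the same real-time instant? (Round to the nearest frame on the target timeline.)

Source frame index: (0×3600 + 28×60 + 35) × 48 + 42 = 82362.
Real time: 82362 / (48) = 13727/8 s.
Target frame: (13727/8) × (30) = 205905/4 ≈ 51476.250 → 51476.

frame 51476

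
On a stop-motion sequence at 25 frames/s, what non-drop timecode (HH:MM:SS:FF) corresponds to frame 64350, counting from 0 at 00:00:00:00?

64350 ÷ 25 = 2574 full seconds, remainder 0 frames.
2574 s = 0 h 42 min 54 s.
Timecode: 00:42:54:00.

00:42:54:00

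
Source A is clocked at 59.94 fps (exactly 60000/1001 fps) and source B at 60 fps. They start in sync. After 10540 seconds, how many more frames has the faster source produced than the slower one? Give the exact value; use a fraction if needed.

A emits 60000/1001 × 10540 = 632400000/1001 frames; B emits 60 × 10540 = 632400.
Difference = 632400/1001 frames (≈ 631.7682); B is ahead of A.

632400/1001 frames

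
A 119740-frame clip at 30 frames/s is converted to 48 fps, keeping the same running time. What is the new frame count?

191584 frames

Target frames = source frames × (target rate / source rate) = 119740 × (48)/(30) = 119740 × 8/5 = 191584.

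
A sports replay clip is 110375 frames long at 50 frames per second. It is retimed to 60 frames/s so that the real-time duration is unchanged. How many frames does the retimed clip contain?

Frames at target rate = 110375 × (60) / (50) = 132450.

132450 frames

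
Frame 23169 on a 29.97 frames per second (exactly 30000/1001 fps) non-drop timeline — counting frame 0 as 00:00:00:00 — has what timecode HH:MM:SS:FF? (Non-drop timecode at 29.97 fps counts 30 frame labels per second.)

23169 ÷ 30 = 772 full seconds, remainder 9 frames.
772 s = 0 h 12 min 52 s.
Timecode: 00:12:52:09.

00:12:52:09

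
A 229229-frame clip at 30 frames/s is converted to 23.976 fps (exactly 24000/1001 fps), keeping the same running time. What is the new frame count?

Target frames = source frames × (target rate / source rate) = 229229 × (24000/1001)/(30) = 229229 × 800/1001 = 183200.

183200 frames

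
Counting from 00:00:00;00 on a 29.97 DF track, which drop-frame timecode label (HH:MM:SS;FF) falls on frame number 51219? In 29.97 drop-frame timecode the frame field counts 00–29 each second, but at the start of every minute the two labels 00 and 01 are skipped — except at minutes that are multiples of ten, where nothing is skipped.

00:28:29;01

Ten DF minutes hold 17982 frames, so frame 51219 lies in block 2 (frames 35964–53945) with 15255 frames into that block.
The block's first minute is 1800 frames and the rest 1798 each; 15255 frames reaches minute 8, so 2 × 18 + 8 × 2 = 52 labels have been skipped so far.
Adding those back, label number 51219 + 52 = 51271 at 30 labels/s is 1709 s + 1 f = 0 h 28 min 29 s frame 1, i.e. 00:28:29;01.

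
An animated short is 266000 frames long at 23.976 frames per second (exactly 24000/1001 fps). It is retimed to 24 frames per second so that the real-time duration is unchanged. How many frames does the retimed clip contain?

266266 frames

Target frames = source frames × (target rate / source rate) = 266000 × (24)/(24000/1001) = 266000 × 1001/1000 = 266266.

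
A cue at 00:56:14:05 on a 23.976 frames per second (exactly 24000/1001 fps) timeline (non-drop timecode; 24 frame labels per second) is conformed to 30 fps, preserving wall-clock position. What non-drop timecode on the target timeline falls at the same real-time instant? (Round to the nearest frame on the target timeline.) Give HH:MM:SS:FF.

Source frame index: (0×3600 + 56×60 + 14) × 24 + 5 = 80981.
Real time: 80981 / (24000/1001) = 81061981/24000 s.
Target frame: (81061981/24000) × (30) = 81061981/800 ≈ 101327.476 → 101327.
At 30 labels/s: frame 101327 → 00:56:17:17.

00:56:17:17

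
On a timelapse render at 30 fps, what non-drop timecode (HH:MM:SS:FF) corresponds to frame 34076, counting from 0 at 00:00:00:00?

34076 ÷ 30 = 1135 full seconds, remainder 26 frames.
1135 s = 0 h 18 min 55 s.
Timecode: 00:18:55:26.

00:18:55:26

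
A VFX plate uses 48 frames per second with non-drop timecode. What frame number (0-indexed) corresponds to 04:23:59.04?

Total seconds to the label: (4 × 3600 + 23 × 60 + 59) = 15839.
Frame index = 15839 × 48 + 4 = 760276.

760276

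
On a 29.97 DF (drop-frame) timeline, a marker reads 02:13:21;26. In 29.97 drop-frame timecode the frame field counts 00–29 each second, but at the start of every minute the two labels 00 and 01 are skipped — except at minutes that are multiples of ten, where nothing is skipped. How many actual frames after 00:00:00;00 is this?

Complete 10-minute blocks: 13, each 17982 frames → 233766.
Remaining 3 whole minutes in the current block: 1800 + 2 × 1798 = 5396 frames.
Within the current minute: 21 × 30 + 26 − 2 = 654 (labels ;00/;01 skipped at this minute). Total = 233766 + 5396 + 654 = 239816.

239816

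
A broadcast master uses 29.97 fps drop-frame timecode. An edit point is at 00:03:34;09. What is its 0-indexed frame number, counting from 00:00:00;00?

As if non-drop at 30 labels/s: (0 × 3600 + 3 × 60 + 34) × 30 + 9 = 6429.
Minute boundaries passed: 3; those not divisible by 10: 3 − 0 = 3; dropped labels = 2 × 3 = 6.
Actual frame index = 6429 − 6 = 6423.

6423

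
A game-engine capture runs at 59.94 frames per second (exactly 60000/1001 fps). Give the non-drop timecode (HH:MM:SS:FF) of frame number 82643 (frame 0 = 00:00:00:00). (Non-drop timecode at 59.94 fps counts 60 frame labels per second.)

82643 ÷ 60 = 1377 full seconds, remainder 23 frames.
1377 s = 0 h 22 min 57 s.
Timecode: 00:22:57:23.

00:22:57:23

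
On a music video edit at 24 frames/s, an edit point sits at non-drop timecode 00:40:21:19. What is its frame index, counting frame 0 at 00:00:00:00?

frame 58123

Total seconds to the label: (0 × 3600 + 40 × 60 + 21) = 2421.
Frame index = 2421 × 24 + 19 = 58123.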